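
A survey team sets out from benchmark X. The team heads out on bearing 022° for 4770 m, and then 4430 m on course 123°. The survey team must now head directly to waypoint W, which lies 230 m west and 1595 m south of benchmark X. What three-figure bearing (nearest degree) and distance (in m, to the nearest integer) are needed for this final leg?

Leg 1 (022°, 4770 m): east 4770 sin 22° = 1786.87, north 4770 cos 22° = 4422.67
Leg 2 (123°, 4430 m): east 4430 sin 123° = 3715.31, north 4430 cos 123° = -2412.75
Current position: (5502.18, 2009.92). Target: (-230, -1595). Remaining: Δeast = -5732.18, Δnorth = -3604.92.
Bearing = atan2(-5732.18, -3604.92) mod 360° = 237.83°; distance = √((-5732.18)² + (-3604.92)²) = 6771.510 m.

238°, 6772 m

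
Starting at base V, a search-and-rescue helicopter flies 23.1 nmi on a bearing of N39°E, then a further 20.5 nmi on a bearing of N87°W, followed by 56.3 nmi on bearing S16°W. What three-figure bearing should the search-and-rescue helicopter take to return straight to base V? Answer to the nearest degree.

031°

Leg 1 (N39°E, 23.1 nmi): east 23.1 sin 39° = 14.54, north 23.1 cos 39° = 17.95
Leg 2 (N87°W, 20.5 nmi): east 20.5 sin 273° = -20.47, north 20.5 cos 273° = 1.07
Leg 3 (S16°W, 56.3 nmi): east 56.3 sin 196° = -15.52, north 56.3 cos 196° = -54.12
Net displacement: -21.45 east, -35.09 north. Direction back to start is (21.45, 35.09): bearing = atan2(21.45, 35.09) mod 360° = 31.44° ≈ 031°.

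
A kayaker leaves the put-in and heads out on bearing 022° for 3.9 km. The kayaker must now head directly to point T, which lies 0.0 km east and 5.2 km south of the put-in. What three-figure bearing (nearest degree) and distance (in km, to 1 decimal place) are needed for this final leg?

Leg 1 (022°, 3.9 km): east 3.9 sin 22° = 1.46, north 3.9 cos 22° = 3.62
Current position: (1.46, 3.62). Target: (-0.0, -5.2). Remaining: Δeast = -1.46, Δnorth = -8.82.
Bearing = atan2(-1.46, -8.82) mod 360° = 189.41°; distance = √((-1.46)² + (-8.82)²) = 8.936 km.

189°, 8.9 km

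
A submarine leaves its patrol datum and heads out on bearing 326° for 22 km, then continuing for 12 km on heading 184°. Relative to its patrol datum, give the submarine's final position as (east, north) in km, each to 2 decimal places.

(-13.14, 6.27)

Leg 1 (326°, 22 km): east 22 sin 326° = -12.30, north 22 cos 326° = 18.24
Leg 2 (184°, 12 km): east 12 sin 184° = -0.84, north 12 cos 184° = -11.97
Summing: -13.14 km east, 6.27 km north → (-13.14, 6.27).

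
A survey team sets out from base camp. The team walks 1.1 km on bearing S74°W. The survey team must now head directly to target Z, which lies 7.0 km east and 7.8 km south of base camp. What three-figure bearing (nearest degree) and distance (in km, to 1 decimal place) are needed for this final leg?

Leg 1 (S74°W, 1.1 km): east 1.1 sin 254° = -1.06, north 1.1 cos 254° = -0.30
Current position: (-1.06, -0.30). Target: (7.0, -7.8). Remaining: Δeast = 8.06, Δnorth = -7.50.
Bearing = atan2(8.06, -7.50) mod 360° = 132.94°; distance = √((8.06)² + (-7.50)²) = 11.006 km.

133°, 11.0 km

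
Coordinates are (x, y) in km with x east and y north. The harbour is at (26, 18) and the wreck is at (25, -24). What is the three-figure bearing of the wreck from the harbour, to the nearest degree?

Δeast = 25 − 26 = -1.00; Δnorth = -24 − 18 = -42.00.
Bearing = atan2(Δeast, Δnorth) mod 360° = 181.36° ≈ 181°.

181°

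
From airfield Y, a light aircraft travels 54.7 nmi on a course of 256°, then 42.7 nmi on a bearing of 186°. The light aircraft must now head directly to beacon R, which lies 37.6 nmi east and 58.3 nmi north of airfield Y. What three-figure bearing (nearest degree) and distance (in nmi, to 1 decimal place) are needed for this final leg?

040°, 148.5 nmi

Leg 1 (256°, 54.7 nmi): east 54.7 sin 256° = -53.08, north 54.7 cos 256° = -13.23
Leg 2 (186°, 42.7 nmi): east 42.7 sin 186° = -4.46, north 42.7 cos 186° = -42.47
Current position: (-57.54, -55.70). Target: (37.6, 58.3). Remaining: Δeast = 95.14, Δnorth = 114.00.
Bearing = atan2(95.14, 114.00) mod 360° = 39.85°; distance = √((95.14)² + (114.00)²) = 148.483 nmi.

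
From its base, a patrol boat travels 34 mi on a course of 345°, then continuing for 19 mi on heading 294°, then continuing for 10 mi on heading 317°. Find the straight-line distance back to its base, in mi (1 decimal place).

58.1 mi

Leg 1 (345°, 34 mi): east 34 sin 345° = -8.80, north 34 cos 345° = 32.84
Leg 2 (294°, 19 mi): east 19 sin 294° = -17.36, north 19 cos 294° = 7.73
Leg 3 (317°, 10 mi): east 10 sin 317° = -6.82, north 10 cos 317° = 7.31
Net: -32.98 east, 47.88 north. Distance = √((-32.98)² + (47.88)²) = 58.140 mi.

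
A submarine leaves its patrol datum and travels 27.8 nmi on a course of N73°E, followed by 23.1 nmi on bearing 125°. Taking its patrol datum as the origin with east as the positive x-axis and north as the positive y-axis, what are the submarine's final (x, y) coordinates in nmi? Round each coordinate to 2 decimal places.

Leg 1 (N73°E, 27.8 nmi): east 27.8 sin 73° = 26.59, north 27.8 cos 73° = 8.13
Leg 2 (125°, 23.1 nmi): east 23.1 sin 125° = 18.92, north 23.1 cos 125° = -13.25
Summing: 45.51 nmi east, -5.12 nmi north → (45.51, -5.12).

(45.51, -5.12)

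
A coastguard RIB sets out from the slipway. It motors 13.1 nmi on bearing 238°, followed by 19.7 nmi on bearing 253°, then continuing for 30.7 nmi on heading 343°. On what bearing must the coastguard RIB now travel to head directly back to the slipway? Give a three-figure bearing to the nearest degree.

113°

Leg 1 (238°, 13.1 nmi): east 13.1 sin 238° = -11.11, north 13.1 cos 238° = -6.94
Leg 2 (253°, 19.7 nmi): east 19.7 sin 253° = -18.84, north 19.7 cos 253° = -5.76
Leg 3 (343°, 30.7 nmi): east 30.7 sin 343° = -8.98, north 30.7 cos 343° = 29.36
Net displacement: -38.92 east, 16.66 north. Direction back to start is (38.92, -16.66): bearing = atan2(38.92, -16.66) mod 360° = 113.17° ≈ 113°.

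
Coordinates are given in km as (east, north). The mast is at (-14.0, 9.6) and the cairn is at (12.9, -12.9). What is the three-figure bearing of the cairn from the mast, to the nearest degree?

130°

Δeast = 12.9 − -14.0 = 26.90; Δnorth = -12.9 − 9.6 = -22.50.
Bearing = atan2(Δeast, Δnorth) mod 360° = 129.91° ≈ 130°.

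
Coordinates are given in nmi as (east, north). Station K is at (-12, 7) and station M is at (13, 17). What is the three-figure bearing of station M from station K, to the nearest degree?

Δeast = 13 − -12 = 25.00; Δnorth = 17 − 7 = 10.00.
Bearing = atan2(Δeast, Δnorth) mod 360° = 68.20° ≈ 068°.

068°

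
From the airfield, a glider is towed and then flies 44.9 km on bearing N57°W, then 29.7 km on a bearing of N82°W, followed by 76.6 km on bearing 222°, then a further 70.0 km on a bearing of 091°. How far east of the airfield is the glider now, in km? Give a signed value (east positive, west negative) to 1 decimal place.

-48.3 km

Leg 1 (N57°W, 44.9 km): east 44.9 sin 303° = -37.66, north 44.9 cos 303° = 24.45
Leg 2 (N82°W, 29.7 km): east 29.7 sin 278° = -29.41, north 29.7 cos 278° = 4.13
Leg 3 (222°, 76.6 km): east 76.6 sin 222° = -51.26, north 76.6 cos 222° = -56.92
Leg 4 (091°, 70.0 km): east 70.0 sin 91° = 69.99, north 70.0 cos 91° = -1.22
Net east component: -48.33 km.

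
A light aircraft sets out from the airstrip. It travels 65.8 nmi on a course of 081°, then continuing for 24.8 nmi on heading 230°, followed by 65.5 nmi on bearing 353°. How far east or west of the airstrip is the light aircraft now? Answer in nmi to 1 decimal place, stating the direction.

Leg 1 (081°, 65.8 nmi): east 65.8 sin 81° = 64.99, north 65.8 cos 81° = 10.29
Leg 2 (230°, 24.8 nmi): east 24.8 sin 230° = -19.00, north 24.8 cos 230° = -15.94
Leg 3 (353°, 65.5 nmi): east 65.5 sin 353° = -7.98, north 65.5 cos 353° = 65.01
Net east component: 38.01 nmi.

38.0 nmi east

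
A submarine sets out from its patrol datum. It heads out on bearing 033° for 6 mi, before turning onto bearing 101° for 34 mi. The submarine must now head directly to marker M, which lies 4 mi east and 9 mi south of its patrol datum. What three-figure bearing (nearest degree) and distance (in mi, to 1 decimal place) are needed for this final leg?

Leg 1 (033°, 6 mi): east 6 sin 33° = 3.27, north 6 cos 33° = 5.03
Leg 2 (101°, 34 mi): east 34 sin 101° = 33.38, north 34 cos 101° = -6.49
Current position: (36.64, -1.46). Target: (4, -9). Remaining: Δeast = -32.64, Δnorth = -7.54.
Bearing = atan2(-32.64, -7.54) mod 360° = 256.99°; distance = √((-32.64)² + (-7.54)²) = 33.504 mi.

257°, 33.5 mi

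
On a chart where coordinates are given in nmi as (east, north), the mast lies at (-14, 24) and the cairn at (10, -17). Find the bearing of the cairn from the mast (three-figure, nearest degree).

Δeast = 10 − -14 = 24.00; Δnorth = -17 − 24 = -41.00.
Bearing = atan2(Δeast, Δnorth) mod 360° = 149.66° ≈ 150°.

150°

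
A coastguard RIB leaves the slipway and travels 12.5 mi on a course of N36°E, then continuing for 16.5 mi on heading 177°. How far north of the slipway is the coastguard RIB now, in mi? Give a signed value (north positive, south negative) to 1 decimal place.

-6.4 mi

Leg 1 (N36°E, 12.5 mi): east 12.5 sin 36° = 7.35, north 12.5 cos 36° = 10.11
Leg 2 (177°, 16.5 mi): east 16.5 sin 177° = 0.86, north 16.5 cos 177° = -16.48
Net north component: -6.36 mi.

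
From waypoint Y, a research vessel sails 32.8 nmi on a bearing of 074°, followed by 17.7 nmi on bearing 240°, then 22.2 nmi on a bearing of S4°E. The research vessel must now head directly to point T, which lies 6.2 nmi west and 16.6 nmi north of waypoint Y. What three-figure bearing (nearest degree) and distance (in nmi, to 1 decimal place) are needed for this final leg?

Leg 1 (074°, 32.8 nmi): east 32.8 sin 74° = 31.53, north 32.8 cos 74° = 9.04
Leg 2 (240°, 17.7 nmi): east 17.7 sin 240° = -15.33, north 17.7 cos 240° = -8.85
Leg 3 (S4°E, 22.2 nmi): east 22.2 sin 176° = 1.55, north 22.2 cos 176° = -22.15
Current position: (17.75, -21.96). Target: (-6.2, 16.6). Remaining: Δeast = -23.95, Δnorth = 38.56.
Bearing = atan2(-23.95, 38.56) mod 360° = 328.15°; distance = √((-23.95)² + (38.56)²) = 45.388 nmi.

328°, 45.4 nmi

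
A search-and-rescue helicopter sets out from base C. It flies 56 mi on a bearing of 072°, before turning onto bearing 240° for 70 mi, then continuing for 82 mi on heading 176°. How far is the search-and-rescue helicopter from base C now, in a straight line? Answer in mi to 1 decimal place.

Leg 1 (072°, 56 mi): east 56 sin 72° = 53.26, north 56 cos 72° = 17.30
Leg 2 (240°, 70 mi): east 70 sin 240° = -60.62, north 70 cos 240° = -35.00
Leg 3 (176°, 82 mi): east 82 sin 176° = 5.72, north 82 cos 176° = -81.80
Net: -1.64 east, -99.50 north. Distance = √((-1.64)² + (-99.50)²) = 99.509 mi.

99.5 mi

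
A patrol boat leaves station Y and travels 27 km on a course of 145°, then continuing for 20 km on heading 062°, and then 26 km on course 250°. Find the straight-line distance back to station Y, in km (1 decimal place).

Leg 1 (145°, 27 km): east 27 sin 145° = 15.49, north 27 cos 145° = -22.12
Leg 2 (062°, 20 km): east 20 sin 62° = 17.66, north 20 cos 62° = 9.39
Leg 3 (250°, 26 km): east 26 sin 250° = -24.43, north 26 cos 250° = -8.89
Net: 8.71 east, -21.62 north. Distance = √((8.71)² + (-21.62)²) = 23.310 km.

23.3 km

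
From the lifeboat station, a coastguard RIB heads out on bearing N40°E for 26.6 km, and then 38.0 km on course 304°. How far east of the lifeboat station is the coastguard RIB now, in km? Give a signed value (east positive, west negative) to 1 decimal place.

-14.4 km

Leg 1 (N40°E, 26.6 km): east 26.6 sin 40° = 17.10, north 26.6 cos 40° = 20.38
Leg 2 (304°, 38.0 km): east 38.0 sin 304° = -31.50, north 38.0 cos 304° = 21.25
Net east component: -14.41 km.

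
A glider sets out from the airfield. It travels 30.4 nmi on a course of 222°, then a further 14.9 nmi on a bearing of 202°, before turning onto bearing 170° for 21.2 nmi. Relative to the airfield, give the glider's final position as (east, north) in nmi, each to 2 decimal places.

Leg 1 (222°, 30.4 nmi): east 30.4 sin 222° = -20.34, north 30.4 cos 222° = -22.59
Leg 2 (202°, 14.9 nmi): east 14.9 sin 202° = -5.58, north 14.9 cos 202° = -13.82
Leg 3 (170°, 21.2 nmi): east 21.2 sin 170° = 3.68, north 21.2 cos 170° = -20.88
Summing: -22.24 nmi east, -57.28 nmi north → (-22.24, -57.28).

(-22.24, -57.28)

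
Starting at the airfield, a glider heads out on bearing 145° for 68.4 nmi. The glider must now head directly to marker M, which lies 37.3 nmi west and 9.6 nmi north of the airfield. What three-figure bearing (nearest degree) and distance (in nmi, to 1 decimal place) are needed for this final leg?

Leg 1 (145°, 68.4 nmi): east 68.4 sin 145° = 39.23, north 68.4 cos 145° = -56.03
Current position: (39.23, -56.03). Target: (-37.3, 9.6). Remaining: Δeast = -76.53, Δnorth = 65.63.
Bearing = atan2(-76.53, 65.63) mod 360° = 310.61°; distance = √((-76.53)² + (65.63)²) = 100.819 nmi.

311°, 100.8 nmi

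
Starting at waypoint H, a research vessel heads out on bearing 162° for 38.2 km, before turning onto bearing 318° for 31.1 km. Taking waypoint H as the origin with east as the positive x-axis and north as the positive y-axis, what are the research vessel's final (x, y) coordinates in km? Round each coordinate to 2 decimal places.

(-9.01, -13.22)

Leg 1 (162°, 38.2 km): east 38.2 sin 162° = 11.80, north 38.2 cos 162° = -36.33
Leg 2 (318°, 31.1 km): east 31.1 sin 318° = -20.81, north 31.1 cos 318° = 23.11
Summing: -9.01 km east, -13.22 km north → (-9.01, -13.22).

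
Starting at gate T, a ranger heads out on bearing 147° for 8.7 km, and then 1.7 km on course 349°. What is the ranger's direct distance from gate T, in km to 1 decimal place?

Leg 1 (147°, 8.7 km): east 8.7 sin 147° = 4.74, north 8.7 cos 147° = -7.30
Leg 2 (349°, 1.7 km): east 1.7 sin 349° = -0.32, north 1.7 cos 349° = 1.67
Net: 4.41 east, -5.63 north. Distance = √((4.41)² + (-5.63)²) = 7.152 km.

7.2 km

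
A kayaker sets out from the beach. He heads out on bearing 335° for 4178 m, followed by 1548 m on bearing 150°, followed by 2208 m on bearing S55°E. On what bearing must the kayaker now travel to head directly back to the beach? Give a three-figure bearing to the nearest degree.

215°

Leg 1 (335°, 4178 m): east 4178 sin 335° = -1765.70, north 4178 cos 335° = 3786.55
Leg 2 (150°, 1548 m): east 1548 sin 150° = 774.00, north 1548 cos 150° = -1340.61
Leg 3 (S55°E, 2208 m): east 2208 sin 125° = 1808.69, north 2208 cos 125° = -1266.46
Net displacement: 816.99 east, 1179.49 north. Direction back to start is (-816.99, -1179.49): bearing = atan2(-816.99, -1179.49) mod 360° = 214.71° ≈ 215°.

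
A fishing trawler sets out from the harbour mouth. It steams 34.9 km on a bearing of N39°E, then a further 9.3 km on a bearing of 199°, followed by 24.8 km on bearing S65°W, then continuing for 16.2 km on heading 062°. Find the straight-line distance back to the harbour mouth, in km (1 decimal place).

Leg 1 (N39°E, 34.9 km): east 34.9 sin 39° = 21.96, north 34.9 cos 39° = 27.12
Leg 2 (199°, 9.3 km): east 9.3 sin 199° = -3.03, north 9.3 cos 199° = -8.79
Leg 3 (S65°W, 24.8 km): east 24.8 sin 245° = -22.48, north 24.8 cos 245° = -10.48
Leg 4 (062°, 16.2 km): east 16.2 sin 62° = 14.30, north 16.2 cos 62° = 7.61
Net: 10.76 east, 15.45 north. Distance = √((10.76)² + (15.45)²) = 18.832 km.

18.8 km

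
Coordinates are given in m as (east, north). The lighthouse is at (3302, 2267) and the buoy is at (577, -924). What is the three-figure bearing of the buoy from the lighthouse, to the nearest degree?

220°

Δeast = 577 − 3302 = -2725.00; Δnorth = -924 − 2267 = -3191.00.
Bearing = atan2(Δeast, Δnorth) mod 360° = 220.50° ≈ 220°.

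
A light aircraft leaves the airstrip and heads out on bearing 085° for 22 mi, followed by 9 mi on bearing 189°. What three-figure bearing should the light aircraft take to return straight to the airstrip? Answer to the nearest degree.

289°

Leg 1 (085°, 22 mi): east 22 sin 85° = 21.92, north 22 cos 85° = 1.92
Leg 2 (189°, 9 mi): east 9 sin 189° = -1.41, north 9 cos 189° = -8.89
Net displacement: 20.51 east, -6.97 north. Direction back to start is (-20.51, 6.97): bearing = atan2(-20.51, 6.97) mod 360° = 288.78° ≈ 289°.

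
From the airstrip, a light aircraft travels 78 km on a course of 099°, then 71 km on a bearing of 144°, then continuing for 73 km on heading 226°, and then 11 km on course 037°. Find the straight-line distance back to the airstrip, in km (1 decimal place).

133.3 km

Leg 1 (099°, 78 km): east 78 sin 99° = 77.04, north 78 cos 99° = -12.20
Leg 2 (144°, 71 km): east 71 sin 144° = 41.73, north 71 cos 144° = -57.44
Leg 3 (226°, 73 km): east 73 sin 226° = -52.51, north 73 cos 226° = -50.71
Leg 4 (037°, 11 km): east 11 sin 37° = 6.62, north 11 cos 37° = 8.78
Net: 72.88 east, -111.57 north. Distance = √((72.88)² + (-111.57)²) = 133.262 km.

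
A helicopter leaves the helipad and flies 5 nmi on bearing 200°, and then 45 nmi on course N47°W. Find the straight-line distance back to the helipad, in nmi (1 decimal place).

Leg 1 (200°, 5 nmi): east 5 sin 200° = -1.71, north 5 cos 200° = -4.70
Leg 2 (N47°W, 45 nmi): east 45 sin 313° = -32.91, north 45 cos 313° = 30.69
Net: -34.62 east, 25.99 north. Distance = √((-34.62)² + (25.99)²) = 43.292 nmi.

43.3 nmi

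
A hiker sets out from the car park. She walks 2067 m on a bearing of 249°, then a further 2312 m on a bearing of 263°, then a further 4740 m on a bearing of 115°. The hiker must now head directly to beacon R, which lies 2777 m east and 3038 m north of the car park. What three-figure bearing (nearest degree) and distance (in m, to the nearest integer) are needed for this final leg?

Leg 1 (249°, 2067 m): east 2067 sin 249° = -1929.71, north 2067 cos 249° = -740.75
Leg 2 (263°, 2312 m): east 2312 sin 263° = -2294.77, north 2312 cos 263° = -281.76
Leg 3 (115°, 4740 m): east 4740 sin 115° = 4295.90, north 4740 cos 115° = -2003.21
Current position: (71.42, -3025.72). Target: (2777, 3038). Remaining: Δeast = 2705.58, Δnorth = 6063.72.
Bearing = atan2(2705.58, 6063.72) mod 360° = 24.05°; distance = √((2705.58)² + (6063.72)²) = 6639.943 m.

024°, 6640 m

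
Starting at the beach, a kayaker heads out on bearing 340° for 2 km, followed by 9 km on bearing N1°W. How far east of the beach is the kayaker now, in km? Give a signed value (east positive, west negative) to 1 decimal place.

Leg 1 (340°, 2 km): east 2 sin 340° = -0.68, north 2 cos 340° = 1.88
Leg 2 (N1°W, 9 km): east 9 sin 359° = -0.16, north 9 cos 359° = 9.00
Net east component: -0.84 km.

-0.8 km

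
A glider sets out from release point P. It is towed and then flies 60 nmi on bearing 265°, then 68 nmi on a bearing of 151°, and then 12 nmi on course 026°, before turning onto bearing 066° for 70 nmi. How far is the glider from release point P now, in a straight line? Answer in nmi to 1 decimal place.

Leg 1 (265°, 60 nmi): east 60 sin 265° = -59.77, north 60 cos 265° = -5.23
Leg 2 (151°, 68 nmi): east 68 sin 151° = 32.97, north 68 cos 151° = -59.47
Leg 3 (026°, 12 nmi): east 12 sin 26° = 5.26, north 12 cos 26° = 10.79
Leg 4 (066°, 70 nmi): east 70 sin 66° = 63.95, north 70 cos 66° = 28.47
Net: 42.40 east, -25.45 north. Distance = √((42.40)² + (-25.45)²) = 49.453 nmi.

49.5 nmi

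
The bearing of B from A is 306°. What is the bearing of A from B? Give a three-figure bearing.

126°

Back-bearing = 306° − 180° = 126°.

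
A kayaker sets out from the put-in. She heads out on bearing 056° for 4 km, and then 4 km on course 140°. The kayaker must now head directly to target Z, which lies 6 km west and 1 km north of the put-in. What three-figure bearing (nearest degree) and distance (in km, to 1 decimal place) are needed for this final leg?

Leg 1 (056°, 4 km): east 4 sin 56° = 3.32, north 4 cos 56° = 2.24
Leg 2 (140°, 4 km): east 4 sin 140° = 2.57, north 4 cos 140° = -3.06
Current position: (5.89, -0.83). Target: (-6, 1). Remaining: Δeast = -11.89, Δnorth = 1.83.
Bearing = atan2(-11.89, 1.83) mod 360° = 278.74°; distance = √((-11.89)² + (1.83)²) = 12.027 km.

279°, 12.0 km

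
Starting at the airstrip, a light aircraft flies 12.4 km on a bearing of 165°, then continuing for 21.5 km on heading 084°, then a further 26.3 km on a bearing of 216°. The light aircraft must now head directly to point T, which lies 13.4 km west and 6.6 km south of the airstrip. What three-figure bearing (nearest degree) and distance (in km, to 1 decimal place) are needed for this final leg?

Leg 1 (165°, 12.4 km): east 12.4 sin 165° = 3.21, north 12.4 cos 165° = -11.98
Leg 2 (084°, 21.5 km): east 21.5 sin 84° = 21.38, north 21.5 cos 84° = 2.25
Leg 3 (216°, 26.3 km): east 26.3 sin 216° = -15.46, north 26.3 cos 216° = -21.28
Current position: (9.13, -31.01). Target: (-13.4, -6.6). Remaining: Δeast = -22.53, Δnorth = 24.41.
Bearing = atan2(-22.53, 24.41) mod 360° = 317.29°; distance = √((-22.53)² + (24.41)²) = 33.218 km.

317°, 33.2 km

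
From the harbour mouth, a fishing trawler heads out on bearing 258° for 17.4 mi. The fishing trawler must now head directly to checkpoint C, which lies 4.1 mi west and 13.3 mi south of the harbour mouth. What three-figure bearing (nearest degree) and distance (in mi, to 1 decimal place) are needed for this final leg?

Leg 1 (258°, 17.4 mi): east 17.4 sin 258° = -17.02, north 17.4 cos 258° = -3.62
Current position: (-17.02, -3.62). Target: (-4.1, -13.3). Remaining: Δeast = 12.92, Δnorth = -9.68.
Bearing = atan2(12.92, -9.68) mod 360° = 126.85°; distance = √((12.92)² + (-9.68)²) = 16.145 mi.

127°, 16.1 mi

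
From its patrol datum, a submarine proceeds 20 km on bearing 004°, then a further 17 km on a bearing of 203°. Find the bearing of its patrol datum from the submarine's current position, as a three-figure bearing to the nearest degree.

129°

Leg 1 (004°, 20 km): east 20 sin 4° = 1.40, north 20 cos 4° = 19.95
Leg 2 (203°, 17 km): east 17 sin 203° = -6.64, north 17 cos 203° = -15.65
Net displacement: -5.25 east, 4.30 north. Direction back to start is (5.25, -4.30): bearing = atan2(5.25, -4.30) mod 360° = 129.35° ≈ 129°.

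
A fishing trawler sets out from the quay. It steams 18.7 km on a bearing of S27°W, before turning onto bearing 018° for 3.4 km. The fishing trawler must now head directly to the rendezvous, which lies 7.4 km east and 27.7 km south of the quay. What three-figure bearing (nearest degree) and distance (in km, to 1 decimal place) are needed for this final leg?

Leg 1 (S27°W, 18.7 km): east 18.7 sin 207° = -8.49, north 18.7 cos 207° = -16.66
Leg 2 (018°, 3.4 km): east 3.4 sin 18° = 1.05, north 3.4 cos 18° = 3.23
Current position: (-7.44, -13.43). Target: (7.4, -27.7). Remaining: Δeast = 14.84, Δnorth = -14.27.
Bearing = atan2(14.84, -14.27) mod 360° = 133.88°; distance = √((14.84)² + (-14.27)²) = 20.588 km.

134°, 20.6 km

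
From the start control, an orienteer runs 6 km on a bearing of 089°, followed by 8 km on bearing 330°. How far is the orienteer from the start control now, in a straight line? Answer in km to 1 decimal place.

Leg 1 (089°, 6 km): east 6 sin 89° = 6.00, north 6 cos 89° = 0.10
Leg 2 (330°, 8 km): east 8 sin 330° = -4.00, north 8 cos 330° = 6.93
Net: 2.00 east, 7.03 north. Distance = √((2.00)² + (7.03)²) = 7.312 km.

7.3 km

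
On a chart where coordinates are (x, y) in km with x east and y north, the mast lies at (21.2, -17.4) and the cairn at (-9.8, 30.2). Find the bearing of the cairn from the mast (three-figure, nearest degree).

327°

Δeast = -9.8 − 21.2 = -31.00; Δnorth = 30.2 − -17.4 = 47.60.
Bearing = atan2(Δeast, Δnorth) mod 360° = 326.93° ≈ 327°.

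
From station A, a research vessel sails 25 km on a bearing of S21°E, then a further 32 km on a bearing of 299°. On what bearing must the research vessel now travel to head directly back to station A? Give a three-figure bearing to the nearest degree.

Leg 1 (S21°E, 25 km): east 25 sin 159° = 8.96, north 25 cos 159° = -23.34
Leg 2 (299°, 32 km): east 32 sin 299° = -27.99, north 32 cos 299° = 15.51
Net displacement: -19.03 east, -7.83 north. Direction back to start is (19.03, 7.83): bearing = atan2(19.03, 7.83) mod 360° = 67.64° ≈ 068°.

068°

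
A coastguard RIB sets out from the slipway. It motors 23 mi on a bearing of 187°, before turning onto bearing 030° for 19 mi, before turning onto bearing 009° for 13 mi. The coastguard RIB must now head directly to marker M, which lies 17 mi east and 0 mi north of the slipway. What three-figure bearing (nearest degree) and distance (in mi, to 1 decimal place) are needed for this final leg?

Leg 1 (187°, 23 mi): east 23 sin 187° = -2.80, north 23 cos 187° = -22.83
Leg 2 (030°, 19 mi): east 19 sin 30° = 9.50, north 19 cos 30° = 16.45
Leg 3 (009°, 13 mi): east 13 sin 9° = 2.03, north 13 cos 9° = 12.84
Current position: (8.73, 6.47). Target: (17, 0). Remaining: Δeast = 8.27, Δnorth = -6.47.
Bearing = atan2(8.27, -6.47) mod 360° = 128.02°; distance = √((8.27)² + (-6.47)²) = 10.497 mi.

128°, 10.5 mi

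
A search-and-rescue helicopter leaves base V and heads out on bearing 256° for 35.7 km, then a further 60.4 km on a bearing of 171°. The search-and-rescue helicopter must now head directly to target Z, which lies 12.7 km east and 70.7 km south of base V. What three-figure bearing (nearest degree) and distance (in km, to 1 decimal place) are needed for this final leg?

Leg 1 (256°, 35.7 km): east 35.7 sin 256° = -34.64, north 35.7 cos 256° = -8.64
Leg 2 (171°, 60.4 km): east 60.4 sin 171° = 9.45, north 60.4 cos 171° = -59.66
Current position: (-25.19, -68.29). Target: (12.7, -70.7). Remaining: Δeast = 37.89, Δnorth = -2.41.
Bearing = atan2(37.89, -2.41) mod 360° = 93.63°; distance = √((37.89)² + (-2.41)²) = 37.967 km.

094°, 38.0 km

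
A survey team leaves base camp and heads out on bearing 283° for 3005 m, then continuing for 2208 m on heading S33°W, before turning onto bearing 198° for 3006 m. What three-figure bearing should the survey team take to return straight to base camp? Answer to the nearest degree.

051°

Leg 1 (283°, 3005 m): east 3005 sin 283° = -2927.98, north 3005 cos 283° = 675.98
Leg 2 (S33°W, 2208 m): east 2208 sin 213° = -1202.56, north 2208 cos 213° = -1851.78
Leg 3 (198°, 3006 m): east 3006 sin 198° = -928.91, north 3006 cos 198° = -2858.88
Net displacement: -5059.45 east, -4034.68 north. Direction back to start is (5059.45, 4034.68): bearing = atan2(5059.45, 4034.68) mod 360° = 51.43° ≈ 051°.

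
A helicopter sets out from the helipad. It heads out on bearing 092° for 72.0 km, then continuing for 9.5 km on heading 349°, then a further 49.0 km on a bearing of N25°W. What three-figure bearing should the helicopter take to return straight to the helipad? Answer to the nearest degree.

Leg 1 (092°, 72.0 km): east 72.0 sin 92° = 71.96, north 72.0 cos 92° = -2.51
Leg 2 (349°, 9.5 km): east 9.5 sin 349° = -1.81, north 9.5 cos 349° = 9.33
Leg 3 (N25°W, 49.0 km): east 49.0 sin 335° = -20.71, north 49.0 cos 335° = 44.41
Net displacement: 49.44 east, 51.22 north. Direction back to start is (-49.44, -51.22): bearing = atan2(-49.44, -51.22) mod 360° = 223.98° ≈ 224°.

224°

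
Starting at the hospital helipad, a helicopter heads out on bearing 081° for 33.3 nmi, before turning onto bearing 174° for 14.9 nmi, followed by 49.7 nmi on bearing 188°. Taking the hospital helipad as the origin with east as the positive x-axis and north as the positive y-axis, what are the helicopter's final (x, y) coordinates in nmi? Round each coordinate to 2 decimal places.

Leg 1 (081°, 33.3 nmi): east 33.3 sin 81° = 32.89, north 33.3 cos 81° = 5.21
Leg 2 (174°, 14.9 nmi): east 14.9 sin 174° = 1.56, north 14.9 cos 174° = -14.82
Leg 3 (188°, 49.7 nmi): east 49.7 sin 188° = -6.92, north 49.7 cos 188° = -49.22
Summing: 27.53 nmi east, -58.83 nmi north → (27.53, -58.83).

(27.53, -58.83)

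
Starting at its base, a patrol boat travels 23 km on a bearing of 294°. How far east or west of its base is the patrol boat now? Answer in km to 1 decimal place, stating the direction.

Leg 1 (294°, 23 km): east 23 sin 294° = -21.01, north 23 cos 294° = 9.35
Net east component: -21.01 km.

21.0 km west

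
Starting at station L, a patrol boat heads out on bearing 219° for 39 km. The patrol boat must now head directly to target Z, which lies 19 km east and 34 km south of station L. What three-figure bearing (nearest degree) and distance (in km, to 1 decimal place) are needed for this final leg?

Leg 1 (219°, 39 km): east 39 sin 219° = -24.54, north 39 cos 219° = -30.31
Current position: (-24.54, -30.31). Target: (19, -34). Remaining: Δeast = 43.54, Δnorth = -3.69.
Bearing = atan2(43.54, -3.69) mod 360° = 94.85°; distance = √((43.54)² + (-3.69)²) = 43.700 km.

095°, 43.7 km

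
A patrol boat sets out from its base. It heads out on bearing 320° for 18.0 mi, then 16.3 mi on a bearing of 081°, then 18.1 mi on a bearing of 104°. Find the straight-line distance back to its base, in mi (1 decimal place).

25.1 mi

Leg 1 (320°, 18.0 mi): east 18.0 sin 320° = -11.57, north 18.0 cos 320° = 13.79
Leg 2 (081°, 16.3 mi): east 16.3 sin 81° = 16.10, north 16.3 cos 81° = 2.55
Leg 3 (104°, 18.1 mi): east 18.1 sin 104° = 17.56, north 18.1 cos 104° = -4.38
Net: 22.09 east, 11.96 north. Distance = √((22.09)² + (11.96)²) = 25.121 mi.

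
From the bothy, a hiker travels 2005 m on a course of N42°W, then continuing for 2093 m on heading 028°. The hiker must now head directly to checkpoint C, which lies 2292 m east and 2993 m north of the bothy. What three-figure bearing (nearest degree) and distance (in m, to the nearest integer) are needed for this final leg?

Leg 1 (N42°W, 2005 m): east 2005 sin 318° = -1341.61, north 2005 cos 318° = 1490.01
Leg 2 (028°, 2093 m): east 2093 sin 28° = 982.60, north 2093 cos 28° = 1848.01
Current position: (-359.00, 3338.01). Target: (2292, 2993). Remaining: Δeast = 2651.00, Δnorth = -345.01.
Bearing = atan2(2651.00, -345.01) mod 360° = 97.42°; distance = √((2651.00)² + (-345.01)²) = 2673.360 m.

097°, 2673 m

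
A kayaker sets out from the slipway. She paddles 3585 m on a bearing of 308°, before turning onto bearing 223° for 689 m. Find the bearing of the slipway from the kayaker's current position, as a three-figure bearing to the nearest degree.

Leg 1 (308°, 3585 m): east 3585 sin 308° = -2825.02, north 3585 cos 308° = 2207.15
Leg 2 (223°, 689 m): east 689 sin 223° = -469.90, north 689 cos 223° = -503.90
Net displacement: -3294.92 east, 1703.24 north. Direction back to start is (3294.92, -1703.24): bearing = atan2(3294.92, -1703.24) mod 360° = 117.34° ≈ 117°.

117°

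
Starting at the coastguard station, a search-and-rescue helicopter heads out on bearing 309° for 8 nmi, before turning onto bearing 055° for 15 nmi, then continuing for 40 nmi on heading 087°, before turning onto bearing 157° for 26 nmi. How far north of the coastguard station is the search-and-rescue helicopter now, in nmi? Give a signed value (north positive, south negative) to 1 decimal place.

Leg 1 (309°, 8 nmi): east 8 sin 309° = -6.22, north 8 cos 309° = 5.03
Leg 2 (055°, 15 nmi): east 15 sin 55° = 12.29, north 15 cos 55° = 8.60
Leg 3 (087°, 40 nmi): east 40 sin 87° = 39.95, north 40 cos 87° = 2.09
Leg 4 (157°, 26 nmi): east 26 sin 157° = 10.16, north 26 cos 157° = -23.93
Net north component: -8.20 nmi.

-8.2 nmi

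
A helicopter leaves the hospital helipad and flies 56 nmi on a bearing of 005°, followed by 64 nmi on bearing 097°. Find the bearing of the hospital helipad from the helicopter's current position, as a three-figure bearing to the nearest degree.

Leg 1 (005°, 56 nmi): east 56 sin 5° = 4.88, north 56 cos 5° = 55.79
Leg 2 (097°, 64 nmi): east 64 sin 97° = 63.52, north 64 cos 97° = -7.80
Net displacement: 68.40 east, 47.99 north. Direction back to start is (-68.40, -47.99): bearing = atan2(-68.40, -47.99) mod 360° = 234.95° ≈ 235°.

235°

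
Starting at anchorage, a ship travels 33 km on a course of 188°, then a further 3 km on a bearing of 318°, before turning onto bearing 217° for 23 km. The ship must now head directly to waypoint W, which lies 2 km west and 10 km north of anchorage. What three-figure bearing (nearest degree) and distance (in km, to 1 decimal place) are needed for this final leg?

Leg 1 (188°, 33 km): east 33 sin 188° = -4.59, north 33 cos 188° = -32.68
Leg 2 (318°, 3 km): east 3 sin 318° = -2.01, north 3 cos 318° = 2.23
Leg 3 (217°, 23 km): east 23 sin 217° = -13.84, north 23 cos 217° = -18.37
Current position: (-20.44, -48.82). Target: (-2, 10). Remaining: Δeast = 18.44, Δnorth = 58.82.
Bearing = atan2(18.44, 58.82) mod 360° = 17.41°; distance = √((18.44)² + (58.82)²) = 61.641 km.

017°, 61.6 km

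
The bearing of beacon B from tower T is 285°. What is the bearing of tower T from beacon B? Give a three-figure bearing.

105°

Back-bearing = 285° − 180° = 105°.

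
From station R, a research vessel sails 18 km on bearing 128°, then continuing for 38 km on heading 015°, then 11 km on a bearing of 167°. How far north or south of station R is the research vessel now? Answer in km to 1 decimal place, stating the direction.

14.9 km north

Leg 1 (128°, 18 km): east 18 sin 128° = 14.18, north 18 cos 128° = -11.08
Leg 2 (015°, 38 km): east 38 sin 15° = 9.84, north 38 cos 15° = 36.71
Leg 3 (167°, 11 km): east 11 sin 167° = 2.47, north 11 cos 167° = -10.72
Net north component: 14.91 km.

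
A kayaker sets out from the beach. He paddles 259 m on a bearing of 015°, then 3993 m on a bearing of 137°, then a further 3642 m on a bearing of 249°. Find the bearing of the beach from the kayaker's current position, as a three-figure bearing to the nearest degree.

Leg 1 (015°, 259 m): east 259 sin 15° = 67.03, north 259 cos 15° = 250.17
Leg 2 (137°, 3993 m): east 3993 sin 137° = 2723.22, north 3993 cos 137° = -2920.30
Leg 3 (249°, 3642 m): east 3642 sin 249° = -3400.10, north 3642 cos 249° = -1305.18
Net displacement: -609.85 east, -3975.30 north. Direction back to start is (609.85, 3975.30): bearing = atan2(609.85, 3975.30) mod 360° = 8.72° ≈ 009°.

009°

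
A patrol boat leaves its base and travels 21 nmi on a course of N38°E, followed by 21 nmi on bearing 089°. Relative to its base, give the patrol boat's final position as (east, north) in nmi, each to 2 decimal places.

(33.93, 16.91)

Leg 1 (N38°E, 21 nmi): east 21 sin 38° = 12.93, north 21 cos 38° = 16.55
Leg 2 (089°, 21 nmi): east 21 sin 89° = 21.00, north 21 cos 89° = 0.37
Summing: 33.93 nmi east, 16.91 nmi north → (33.93, 16.91).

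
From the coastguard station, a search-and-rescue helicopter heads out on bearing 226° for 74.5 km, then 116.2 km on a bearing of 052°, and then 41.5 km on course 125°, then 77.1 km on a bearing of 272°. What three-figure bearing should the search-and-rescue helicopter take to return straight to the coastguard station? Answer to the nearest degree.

075°

Leg 1 (226°, 74.5 km): east 74.5 sin 226° = -53.59, north 74.5 cos 226° = -51.75
Leg 2 (052°, 116.2 km): east 116.2 sin 52° = 91.57, north 116.2 cos 52° = 71.54
Leg 3 (125°, 41.5 km): east 41.5 sin 125° = 33.99, north 41.5 cos 125° = -23.80
Leg 4 (272°, 77.1 km): east 77.1 sin 272° = -77.05, north 77.1 cos 272° = 2.69
Net displacement: -5.08 east, -1.32 north. Direction back to start is (5.08, 1.32): bearing = atan2(5.08, 1.32) mod 360° = 75.39° ≈ 075°.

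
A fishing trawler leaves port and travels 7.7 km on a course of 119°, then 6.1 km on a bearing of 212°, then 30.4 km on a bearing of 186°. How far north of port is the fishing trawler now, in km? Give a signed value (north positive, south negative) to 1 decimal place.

Leg 1 (119°, 7.7 km): east 7.7 sin 119° = 6.73, north 7.7 cos 119° = -3.73
Leg 2 (212°, 6.1 km): east 6.1 sin 212° = -3.23, north 6.1 cos 212° = -5.17
Leg 3 (186°, 30.4 km): east 30.4 sin 186° = -3.18, north 30.4 cos 186° = -30.23
Net north component: -39.14 km.

-39.1 km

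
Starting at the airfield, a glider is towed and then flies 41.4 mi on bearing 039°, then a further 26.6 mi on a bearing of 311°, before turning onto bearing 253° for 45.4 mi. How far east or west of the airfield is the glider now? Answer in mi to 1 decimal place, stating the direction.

37.4 mi west

Leg 1 (039°, 41.4 mi): east 41.4 sin 39° = 26.05, north 41.4 cos 39° = 32.17
Leg 2 (311°, 26.6 mi): east 26.6 sin 311° = -20.08, north 26.6 cos 311° = 17.45
Leg 3 (253°, 45.4 mi): east 45.4 sin 253° = -43.42, north 45.4 cos 253° = -13.27
Net east component: -37.44 mi.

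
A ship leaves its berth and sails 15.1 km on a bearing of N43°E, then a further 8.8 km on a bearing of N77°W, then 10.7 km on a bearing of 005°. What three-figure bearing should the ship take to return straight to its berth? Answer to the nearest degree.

186°

Leg 1 (N43°E, 15.1 km): east 15.1 sin 43° = 10.30, north 15.1 cos 43° = 11.04
Leg 2 (N77°W, 8.8 km): east 8.8 sin 283° = -8.57, north 8.8 cos 283° = 1.98
Leg 3 (005°, 10.7 km): east 10.7 sin 5° = 0.93, north 10.7 cos 5° = 10.66
Net displacement: 2.66 east, 23.68 north. Direction back to start is (-2.66, -23.68): bearing = atan2(-2.66, -23.68) mod 360° = 186.40° ≈ 186°.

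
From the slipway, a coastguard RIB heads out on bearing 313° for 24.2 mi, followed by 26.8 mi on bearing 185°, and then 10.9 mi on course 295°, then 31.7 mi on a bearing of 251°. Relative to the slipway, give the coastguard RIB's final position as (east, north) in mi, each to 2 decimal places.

Leg 1 (313°, 24.2 mi): east 24.2 sin 313° = -17.70, north 24.2 cos 313° = 16.50
Leg 2 (185°, 26.8 mi): east 26.8 sin 185° = -2.34, north 26.8 cos 185° = -26.70
Leg 3 (295°, 10.9 mi): east 10.9 sin 295° = -9.88, north 10.9 cos 295° = 4.61
Leg 4 (251°, 31.7 mi): east 31.7 sin 251° = -29.97, north 31.7 cos 251° = -10.32
Summing: -59.89 mi east, -15.91 mi north → (-59.89, -15.91).

(-59.89, -15.91)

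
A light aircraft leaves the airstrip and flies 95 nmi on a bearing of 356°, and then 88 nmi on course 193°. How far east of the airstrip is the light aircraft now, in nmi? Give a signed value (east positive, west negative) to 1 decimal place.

-26.4 nmi

Leg 1 (356°, 95 nmi): east 95 sin 356° = -6.63, north 95 cos 356° = 94.77
Leg 2 (193°, 88 nmi): east 88 sin 193° = -19.80, north 88 cos 193° = -85.74
Net east component: -26.42 nmi.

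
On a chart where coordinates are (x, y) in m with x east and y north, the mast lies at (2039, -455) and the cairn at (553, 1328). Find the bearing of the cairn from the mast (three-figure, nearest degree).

Δeast = 553 − 2039 = -1486.00; Δnorth = 1328 − -455 = 1783.00.
Bearing = atan2(Δeast, Δnorth) mod 360° = 320.19° ≈ 320°.

320°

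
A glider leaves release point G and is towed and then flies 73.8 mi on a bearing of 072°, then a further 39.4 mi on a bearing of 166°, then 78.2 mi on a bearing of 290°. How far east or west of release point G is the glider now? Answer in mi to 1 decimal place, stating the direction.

Leg 1 (072°, 73.8 mi): east 73.8 sin 72° = 70.19, north 73.8 cos 72° = 22.81
Leg 2 (166°, 39.4 mi): east 39.4 sin 166° = 9.53, north 39.4 cos 166° = -38.23
Leg 3 (290°, 78.2 mi): east 78.2 sin 290° = -73.48, north 78.2 cos 290° = 26.75
Net east component: 6.24 mi.

6.2 mi east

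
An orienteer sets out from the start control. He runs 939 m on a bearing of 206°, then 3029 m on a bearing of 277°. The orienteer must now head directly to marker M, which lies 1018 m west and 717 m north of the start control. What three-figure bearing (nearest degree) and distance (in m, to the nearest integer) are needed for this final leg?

064°, 2680 m

Leg 1 (206°, 939 m): east 939 sin 206° = -411.63, north 939 cos 206° = -843.97
Leg 2 (277°, 3029 m): east 3029 sin 277° = -3006.42, north 3029 cos 277° = 369.14
Current position: (-3418.05, -474.83). Target: (-1018, 717). Remaining: Δeast = 2400.05, Δnorth = 1191.83.
Bearing = atan2(2400.05, 1191.83) mod 360° = 63.59°; distance = √((2400.05)² + (1191.83)²) = 2679.683 m.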